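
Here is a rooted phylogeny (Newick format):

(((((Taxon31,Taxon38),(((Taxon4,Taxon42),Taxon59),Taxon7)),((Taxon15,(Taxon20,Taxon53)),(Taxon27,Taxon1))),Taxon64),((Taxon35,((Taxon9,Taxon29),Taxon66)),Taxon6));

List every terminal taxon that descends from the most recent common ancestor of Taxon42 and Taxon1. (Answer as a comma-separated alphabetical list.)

Taxon1, Taxon15, Taxon20, Taxon27, Taxon31, Taxon38, Taxon4, Taxon42, Taxon53, Taxon59, Taxon7

Tracing Taxon42: it sits inside (Taxon4,Taxon42).
Tracing Taxon1: it sits inside (Taxon27,Taxon1).
The smallest clade enclosing both is (((Taxon31,Taxon38),(((Taxon4,Taxon42),Taxon59),Taxon7)),((Taxon15,(Taxon20,Taxon53)),(Taxon27,Taxon1))); the answer is its 11 terminal taxa in alphabetical order.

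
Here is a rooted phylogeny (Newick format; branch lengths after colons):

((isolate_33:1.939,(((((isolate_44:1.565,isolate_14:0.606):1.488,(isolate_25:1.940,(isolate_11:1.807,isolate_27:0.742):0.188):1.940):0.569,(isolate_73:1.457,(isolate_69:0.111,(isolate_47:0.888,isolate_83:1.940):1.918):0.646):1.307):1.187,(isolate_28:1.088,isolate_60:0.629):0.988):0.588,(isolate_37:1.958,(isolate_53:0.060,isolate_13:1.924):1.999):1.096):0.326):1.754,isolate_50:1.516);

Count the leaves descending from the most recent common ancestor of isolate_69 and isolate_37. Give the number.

The MRCA of isolate_69 and isolate_37 is the node subtending (((((isolate_44,isolate_14),(isolate_25,(isolate_11,isolate_27))),(isolate_73,(isolate_69,(isolate_47,isolate_83)))),(isolate_28,isolate_60)),(isolate_37,(isolate_53,isolate_13))).
That clade contains 14 terminal taxa: isolate_11, isolate_13, isolate_14, isolate_25, isolate_27, isolate_28, isolate_37, isolate_44, isolate_47, isolate_53, isolate_60, isolate_69, isolate_73, isolate_83.

14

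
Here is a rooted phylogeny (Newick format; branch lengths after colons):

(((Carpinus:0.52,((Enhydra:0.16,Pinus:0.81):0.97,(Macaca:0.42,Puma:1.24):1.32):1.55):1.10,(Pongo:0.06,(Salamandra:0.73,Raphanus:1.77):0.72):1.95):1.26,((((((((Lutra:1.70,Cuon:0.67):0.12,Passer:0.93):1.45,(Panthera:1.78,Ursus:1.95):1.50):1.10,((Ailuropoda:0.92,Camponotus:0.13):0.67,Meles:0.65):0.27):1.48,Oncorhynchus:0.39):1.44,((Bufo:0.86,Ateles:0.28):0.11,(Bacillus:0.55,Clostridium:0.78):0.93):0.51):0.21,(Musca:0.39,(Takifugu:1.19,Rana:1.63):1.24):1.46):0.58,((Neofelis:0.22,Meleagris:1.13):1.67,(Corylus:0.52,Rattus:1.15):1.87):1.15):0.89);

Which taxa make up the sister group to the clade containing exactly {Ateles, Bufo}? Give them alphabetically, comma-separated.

The clade containing exactly {Ateles, Bufo} attaches to the tree at the node subtending ((Bufo,Ateles),(Bacillus,Clostridium)).
The other lineage descending from that same node — the sister group — is (Bacillus,Clostridium); its 2 tips in alphabetical order are the answer.

Bacillus, Clostridium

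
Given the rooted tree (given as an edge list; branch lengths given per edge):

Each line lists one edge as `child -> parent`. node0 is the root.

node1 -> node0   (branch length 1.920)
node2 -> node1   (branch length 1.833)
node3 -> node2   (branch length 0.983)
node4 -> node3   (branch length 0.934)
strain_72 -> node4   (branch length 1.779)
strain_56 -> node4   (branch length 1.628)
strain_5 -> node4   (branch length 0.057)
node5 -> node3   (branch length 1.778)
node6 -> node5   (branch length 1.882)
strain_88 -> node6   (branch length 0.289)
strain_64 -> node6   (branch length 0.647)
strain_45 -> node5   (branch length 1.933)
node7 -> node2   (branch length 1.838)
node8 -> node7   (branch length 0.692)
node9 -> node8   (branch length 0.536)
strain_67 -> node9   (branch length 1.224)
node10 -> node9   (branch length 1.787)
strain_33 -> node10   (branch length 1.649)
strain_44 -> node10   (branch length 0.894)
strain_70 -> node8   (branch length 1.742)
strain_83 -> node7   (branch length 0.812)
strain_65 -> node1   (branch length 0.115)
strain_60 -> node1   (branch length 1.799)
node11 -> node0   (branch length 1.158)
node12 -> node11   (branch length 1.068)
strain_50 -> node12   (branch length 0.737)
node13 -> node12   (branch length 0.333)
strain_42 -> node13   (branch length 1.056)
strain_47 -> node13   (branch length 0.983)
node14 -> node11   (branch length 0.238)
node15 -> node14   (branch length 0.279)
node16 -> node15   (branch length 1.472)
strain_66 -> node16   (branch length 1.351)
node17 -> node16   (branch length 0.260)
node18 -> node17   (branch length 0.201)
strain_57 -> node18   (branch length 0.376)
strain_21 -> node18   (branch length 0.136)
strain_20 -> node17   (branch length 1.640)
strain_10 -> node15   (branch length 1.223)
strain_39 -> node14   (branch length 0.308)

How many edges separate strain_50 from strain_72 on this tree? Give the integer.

8

The MRCA of strain_50 and strain_72 is the root of the tree.
From strain_50 up to that node: 3 branches. From strain_72 up to the same node: 5 branches. Total: 3 + 5 = 8.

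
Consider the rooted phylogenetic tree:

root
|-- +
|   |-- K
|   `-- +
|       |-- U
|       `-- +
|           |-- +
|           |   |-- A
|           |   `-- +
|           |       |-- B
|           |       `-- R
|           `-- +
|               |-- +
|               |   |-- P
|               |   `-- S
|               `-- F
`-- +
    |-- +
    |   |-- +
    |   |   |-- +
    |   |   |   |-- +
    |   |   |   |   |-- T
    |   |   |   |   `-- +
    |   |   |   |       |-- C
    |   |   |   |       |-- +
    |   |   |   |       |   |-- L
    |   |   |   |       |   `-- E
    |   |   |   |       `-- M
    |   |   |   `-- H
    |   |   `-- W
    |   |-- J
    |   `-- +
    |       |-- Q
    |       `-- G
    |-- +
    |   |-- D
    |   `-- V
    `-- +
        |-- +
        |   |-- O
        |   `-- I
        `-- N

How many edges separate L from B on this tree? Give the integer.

The MRCA of L and B is the root of the tree.
From L up to that node: 8 branches. From B up to the same node: 6 branches. Total: 8 + 6 = 14.

14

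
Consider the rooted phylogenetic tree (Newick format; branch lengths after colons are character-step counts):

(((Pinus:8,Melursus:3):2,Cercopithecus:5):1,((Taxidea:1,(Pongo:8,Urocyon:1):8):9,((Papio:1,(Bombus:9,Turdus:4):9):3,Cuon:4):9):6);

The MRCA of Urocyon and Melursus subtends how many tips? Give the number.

10

The MRCA of Urocyon and Melursus is the root, so the clade is the entire tree.
That clade contains 10 terminal taxa: Bombus, Cercopithecus, Cuon, Melursus, Papio, Pinus, Pongo, Taxidea, Turdus, Urocyon.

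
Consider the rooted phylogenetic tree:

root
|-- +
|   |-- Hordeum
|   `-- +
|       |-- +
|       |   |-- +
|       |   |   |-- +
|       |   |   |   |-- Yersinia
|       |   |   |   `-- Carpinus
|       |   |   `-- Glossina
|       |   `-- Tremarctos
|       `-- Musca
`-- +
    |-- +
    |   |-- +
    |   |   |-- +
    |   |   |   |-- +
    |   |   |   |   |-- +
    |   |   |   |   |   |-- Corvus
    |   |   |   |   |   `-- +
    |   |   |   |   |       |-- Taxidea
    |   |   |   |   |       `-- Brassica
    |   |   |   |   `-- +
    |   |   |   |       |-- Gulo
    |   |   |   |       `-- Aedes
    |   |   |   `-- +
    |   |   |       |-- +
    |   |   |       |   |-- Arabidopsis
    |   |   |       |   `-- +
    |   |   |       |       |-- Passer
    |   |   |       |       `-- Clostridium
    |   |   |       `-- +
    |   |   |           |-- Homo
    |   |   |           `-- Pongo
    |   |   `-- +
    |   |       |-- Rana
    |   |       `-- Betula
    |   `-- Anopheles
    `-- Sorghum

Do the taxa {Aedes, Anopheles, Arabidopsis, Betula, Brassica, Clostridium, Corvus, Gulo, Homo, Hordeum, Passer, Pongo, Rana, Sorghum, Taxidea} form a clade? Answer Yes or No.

No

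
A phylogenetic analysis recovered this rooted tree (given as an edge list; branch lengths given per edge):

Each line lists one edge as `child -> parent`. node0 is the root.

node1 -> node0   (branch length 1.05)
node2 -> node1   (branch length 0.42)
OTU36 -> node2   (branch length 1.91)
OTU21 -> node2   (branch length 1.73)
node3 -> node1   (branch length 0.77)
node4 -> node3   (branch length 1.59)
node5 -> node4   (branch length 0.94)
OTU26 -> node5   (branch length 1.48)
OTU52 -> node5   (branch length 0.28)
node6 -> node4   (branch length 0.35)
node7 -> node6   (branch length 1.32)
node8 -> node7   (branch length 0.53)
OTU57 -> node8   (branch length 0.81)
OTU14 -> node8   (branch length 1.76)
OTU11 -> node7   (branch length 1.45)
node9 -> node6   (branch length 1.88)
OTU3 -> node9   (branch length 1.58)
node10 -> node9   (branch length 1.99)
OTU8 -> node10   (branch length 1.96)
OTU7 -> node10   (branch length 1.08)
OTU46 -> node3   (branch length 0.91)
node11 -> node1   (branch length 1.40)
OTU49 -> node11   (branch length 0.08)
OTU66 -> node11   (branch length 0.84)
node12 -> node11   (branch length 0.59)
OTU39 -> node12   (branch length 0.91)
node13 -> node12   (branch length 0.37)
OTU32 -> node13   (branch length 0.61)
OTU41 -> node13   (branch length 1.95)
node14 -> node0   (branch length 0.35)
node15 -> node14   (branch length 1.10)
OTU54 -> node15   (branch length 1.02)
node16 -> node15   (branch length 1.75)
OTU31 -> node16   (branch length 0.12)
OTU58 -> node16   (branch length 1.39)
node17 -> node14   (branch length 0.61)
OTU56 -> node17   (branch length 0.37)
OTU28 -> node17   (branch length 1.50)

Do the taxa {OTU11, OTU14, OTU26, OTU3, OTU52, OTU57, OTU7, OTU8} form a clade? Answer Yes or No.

The most recent common ancestor of these taxa subtends ((OTU26,OTU52),(((OTU57,OTU14),OTU11),(OTU3,(OTU8,OTU7)))).
That clade has exactly 8 tips — every listed taxon and nothing else — so the group is monophyletic.

Yes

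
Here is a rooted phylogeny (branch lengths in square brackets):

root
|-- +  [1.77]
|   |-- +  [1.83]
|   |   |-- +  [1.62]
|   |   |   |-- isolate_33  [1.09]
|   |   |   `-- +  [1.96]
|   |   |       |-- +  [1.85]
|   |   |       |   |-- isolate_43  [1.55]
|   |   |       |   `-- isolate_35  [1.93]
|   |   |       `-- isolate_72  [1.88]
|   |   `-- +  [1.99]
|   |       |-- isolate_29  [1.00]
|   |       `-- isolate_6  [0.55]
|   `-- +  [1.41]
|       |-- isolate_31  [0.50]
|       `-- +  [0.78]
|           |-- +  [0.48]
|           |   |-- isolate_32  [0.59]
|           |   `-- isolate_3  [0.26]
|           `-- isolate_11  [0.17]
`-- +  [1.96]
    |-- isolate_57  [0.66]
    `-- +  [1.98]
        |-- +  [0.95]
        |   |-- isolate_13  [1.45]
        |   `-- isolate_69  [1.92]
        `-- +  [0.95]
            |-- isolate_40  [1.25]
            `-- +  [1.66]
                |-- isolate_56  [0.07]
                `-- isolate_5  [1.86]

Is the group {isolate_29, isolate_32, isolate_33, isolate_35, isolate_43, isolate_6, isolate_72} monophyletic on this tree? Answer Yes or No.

The MRCA of the listed taxa subtends (((isolate_33,((isolate_43,isolate_35),isolate_72)),(isolate_29,isolate_6)),(isolate_31,((isolate_32,isolate_3),isolate_11))).
That clade also contains isolate_11, isolate_3, isolate_31, which are not in the proposed group, so the group is not monophyletic.

No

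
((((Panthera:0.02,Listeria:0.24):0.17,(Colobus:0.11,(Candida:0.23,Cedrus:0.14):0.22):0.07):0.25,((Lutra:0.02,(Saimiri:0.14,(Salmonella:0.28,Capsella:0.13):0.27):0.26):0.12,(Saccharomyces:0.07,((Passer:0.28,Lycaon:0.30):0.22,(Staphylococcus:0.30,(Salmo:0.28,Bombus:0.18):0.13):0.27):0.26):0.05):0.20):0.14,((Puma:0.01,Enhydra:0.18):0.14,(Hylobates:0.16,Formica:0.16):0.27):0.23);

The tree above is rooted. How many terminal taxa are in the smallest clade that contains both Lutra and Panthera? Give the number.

15

The MRCA of Lutra and Panthera is the node subtending (((Panthera,Listeria),(Colobus,(Candida,Cedrus))),((Lutra,(Saimiri,(Salmonella,Capsella))),(Saccharomyces,((Passer,Lycaon),(Staphylococcus,(Salmo,Bombus)))))).
That clade contains 15 terminal taxa: Bombus, Candida, Capsella, Cedrus, Colobus, Listeria, Lutra, Lycaon, Panthera, Passer, Saccharomyces, Saimiri, Salmo, Salmonella, Staphylococcus.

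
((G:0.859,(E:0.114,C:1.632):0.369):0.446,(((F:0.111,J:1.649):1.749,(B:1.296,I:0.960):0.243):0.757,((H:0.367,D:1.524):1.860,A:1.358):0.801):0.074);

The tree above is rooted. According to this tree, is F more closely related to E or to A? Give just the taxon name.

A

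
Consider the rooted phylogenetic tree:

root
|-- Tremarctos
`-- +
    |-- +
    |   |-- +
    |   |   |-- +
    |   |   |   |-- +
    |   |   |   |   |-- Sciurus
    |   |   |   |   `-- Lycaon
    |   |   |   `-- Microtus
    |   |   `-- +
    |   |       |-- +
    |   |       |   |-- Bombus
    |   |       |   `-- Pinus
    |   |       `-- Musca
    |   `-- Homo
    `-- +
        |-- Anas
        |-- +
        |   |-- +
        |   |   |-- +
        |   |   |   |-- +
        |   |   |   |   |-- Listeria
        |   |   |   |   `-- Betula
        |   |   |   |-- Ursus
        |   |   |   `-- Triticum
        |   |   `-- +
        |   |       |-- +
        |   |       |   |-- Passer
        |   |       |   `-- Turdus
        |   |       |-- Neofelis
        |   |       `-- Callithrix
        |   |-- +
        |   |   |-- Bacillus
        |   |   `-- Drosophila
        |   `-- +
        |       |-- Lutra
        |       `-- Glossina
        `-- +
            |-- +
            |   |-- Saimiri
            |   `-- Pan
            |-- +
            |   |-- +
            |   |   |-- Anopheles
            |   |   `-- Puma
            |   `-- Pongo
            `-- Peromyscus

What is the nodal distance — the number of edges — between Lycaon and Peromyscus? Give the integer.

8

The MRCA of Lycaon and Peromyscus is the node subtending (((((Sciurus,Lycaon),Microtus),((Bombus,Pinus),Musca)),Homo),(Anas,((((Listeria,Betula),Ursus,Triticum),((Passer,Turdus),Neofelis,Callithrix)),(Bacillus,Drosophila),(Lutra,Glossina)),((Saimiri,Pan),((Anopheles,Puma),Pongo),Peromyscus))).
From Lycaon up to that node: 5 branches. From Peromyscus up to the same node: 3 branches. Total: 5 + 3 = 8.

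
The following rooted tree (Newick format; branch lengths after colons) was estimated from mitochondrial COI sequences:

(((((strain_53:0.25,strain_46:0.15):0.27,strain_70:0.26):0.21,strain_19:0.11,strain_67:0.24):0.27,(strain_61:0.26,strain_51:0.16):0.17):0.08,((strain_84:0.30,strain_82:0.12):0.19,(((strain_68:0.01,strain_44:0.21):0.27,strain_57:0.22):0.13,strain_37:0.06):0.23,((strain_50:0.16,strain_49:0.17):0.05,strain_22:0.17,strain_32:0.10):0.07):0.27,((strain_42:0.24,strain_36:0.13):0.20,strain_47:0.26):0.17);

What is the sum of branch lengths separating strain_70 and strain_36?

1.32

The path runs strain_70 → … → MRCA → … → strain_36; the MRCA is the root of the tree.
Branch lengths along that path: 0.26 + 0.21 + 0.27 + 0.08 + 0.17 + 0.20 + 0.13 = 1.32.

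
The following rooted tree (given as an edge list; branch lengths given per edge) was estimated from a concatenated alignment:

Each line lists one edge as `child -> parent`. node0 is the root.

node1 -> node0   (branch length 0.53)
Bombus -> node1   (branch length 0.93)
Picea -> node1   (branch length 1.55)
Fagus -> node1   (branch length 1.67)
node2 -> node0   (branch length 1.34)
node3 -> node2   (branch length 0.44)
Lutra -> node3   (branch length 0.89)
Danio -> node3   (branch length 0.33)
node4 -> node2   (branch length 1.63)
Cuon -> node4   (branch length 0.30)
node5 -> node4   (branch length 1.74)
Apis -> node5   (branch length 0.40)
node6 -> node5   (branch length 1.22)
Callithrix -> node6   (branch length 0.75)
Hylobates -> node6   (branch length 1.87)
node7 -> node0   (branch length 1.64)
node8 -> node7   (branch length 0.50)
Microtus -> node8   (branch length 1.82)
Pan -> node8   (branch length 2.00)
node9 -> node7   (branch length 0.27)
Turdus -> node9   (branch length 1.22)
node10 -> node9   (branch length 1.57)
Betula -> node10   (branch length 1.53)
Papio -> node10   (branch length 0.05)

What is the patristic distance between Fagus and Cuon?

5.47

The path runs Fagus → … → MRCA → … → Cuon; the MRCA is the root of the tree.
Branch lengths along that path: 1.67 + 0.53 + 1.34 + 1.63 + 0.30 = 5.47.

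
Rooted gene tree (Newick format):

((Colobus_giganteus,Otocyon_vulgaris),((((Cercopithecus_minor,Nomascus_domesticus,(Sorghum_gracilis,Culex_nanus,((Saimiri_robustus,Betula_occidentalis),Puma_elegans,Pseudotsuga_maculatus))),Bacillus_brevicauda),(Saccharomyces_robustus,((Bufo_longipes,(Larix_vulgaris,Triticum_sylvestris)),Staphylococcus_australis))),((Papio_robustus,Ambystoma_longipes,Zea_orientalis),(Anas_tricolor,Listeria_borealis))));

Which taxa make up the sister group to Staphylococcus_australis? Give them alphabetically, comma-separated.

Staphylococcus_australis attaches to the tree at the node subtending ((Bufo_longipes,(Larix_vulgaris,Triticum_sylvestris)),Staphylococcus_australis).
The other lineage descending from that same node — the sister group — is (Bufo_longipes,(Larix_vulgaris,Triticum_sylvestris)); its 3 tips in alphabetical order are the answer.

Bufo_longipes, Larix_vulgaris, Triticum_sylvestris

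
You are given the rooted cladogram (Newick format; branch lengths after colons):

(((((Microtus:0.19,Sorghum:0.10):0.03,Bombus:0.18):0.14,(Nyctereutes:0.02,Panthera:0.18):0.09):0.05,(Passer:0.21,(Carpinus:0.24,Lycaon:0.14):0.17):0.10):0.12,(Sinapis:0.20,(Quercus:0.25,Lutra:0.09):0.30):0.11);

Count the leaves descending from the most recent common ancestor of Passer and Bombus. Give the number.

8

The MRCA of Passer and Bombus is the node subtending ((((Microtus,Sorghum),Bombus),(Nyctereutes,Panthera)),(Passer,(Carpinus,Lycaon))).
That clade contains 8 terminal taxa: Bombus, Carpinus, Lycaon, Microtus, Nyctereutes, Panthera, Passer, Sorghum.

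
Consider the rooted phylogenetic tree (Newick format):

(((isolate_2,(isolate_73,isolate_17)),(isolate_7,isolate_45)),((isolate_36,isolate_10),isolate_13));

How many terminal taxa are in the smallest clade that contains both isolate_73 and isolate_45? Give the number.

5

The MRCA of isolate_73 and isolate_45 is the node subtending ((isolate_2,(isolate_73,isolate_17)),(isolate_7,isolate_45)).
That clade contains 5 terminal taxa: isolate_17, isolate_2, isolate_45, isolate_7, isolate_73.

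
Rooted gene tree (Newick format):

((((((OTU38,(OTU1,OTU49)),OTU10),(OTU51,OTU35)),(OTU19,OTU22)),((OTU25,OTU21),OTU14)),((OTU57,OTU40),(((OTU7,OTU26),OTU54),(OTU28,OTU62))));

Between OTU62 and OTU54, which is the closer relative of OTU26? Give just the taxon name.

OTU54

The MRCA of OTU26 and OTU54 subtends ((OTU7,OTU26),OTU54) (3 taxa).
The MRCA of OTU26 and OTU62 subtends (((OTU7,OTU26),OTU54),(OTU28,OTU62)) (5 taxa).
The first is nested inside the second, so OTU26 shares a more recent common ancestor with OTU54.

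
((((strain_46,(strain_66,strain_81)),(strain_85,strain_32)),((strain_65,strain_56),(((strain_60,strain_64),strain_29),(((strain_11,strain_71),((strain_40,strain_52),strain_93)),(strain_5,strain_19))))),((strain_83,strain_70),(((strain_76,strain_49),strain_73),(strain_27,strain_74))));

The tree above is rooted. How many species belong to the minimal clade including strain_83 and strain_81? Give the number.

24

The MRCA of strain_83 and strain_81 is the root, so the clade is the entire tree.
That clade contains 24 terminal taxa: strain_11, strain_19, strain_27, strain_29, strain_32, strain_40, strain_46, strain_49, strain_5, strain_52, strain_56, strain_60, strain_64, strain_65, strain_66, strain_70, strain_71, strain_73, strain_74, strain_76, strain_81, strain_83, strain_85, strain_93.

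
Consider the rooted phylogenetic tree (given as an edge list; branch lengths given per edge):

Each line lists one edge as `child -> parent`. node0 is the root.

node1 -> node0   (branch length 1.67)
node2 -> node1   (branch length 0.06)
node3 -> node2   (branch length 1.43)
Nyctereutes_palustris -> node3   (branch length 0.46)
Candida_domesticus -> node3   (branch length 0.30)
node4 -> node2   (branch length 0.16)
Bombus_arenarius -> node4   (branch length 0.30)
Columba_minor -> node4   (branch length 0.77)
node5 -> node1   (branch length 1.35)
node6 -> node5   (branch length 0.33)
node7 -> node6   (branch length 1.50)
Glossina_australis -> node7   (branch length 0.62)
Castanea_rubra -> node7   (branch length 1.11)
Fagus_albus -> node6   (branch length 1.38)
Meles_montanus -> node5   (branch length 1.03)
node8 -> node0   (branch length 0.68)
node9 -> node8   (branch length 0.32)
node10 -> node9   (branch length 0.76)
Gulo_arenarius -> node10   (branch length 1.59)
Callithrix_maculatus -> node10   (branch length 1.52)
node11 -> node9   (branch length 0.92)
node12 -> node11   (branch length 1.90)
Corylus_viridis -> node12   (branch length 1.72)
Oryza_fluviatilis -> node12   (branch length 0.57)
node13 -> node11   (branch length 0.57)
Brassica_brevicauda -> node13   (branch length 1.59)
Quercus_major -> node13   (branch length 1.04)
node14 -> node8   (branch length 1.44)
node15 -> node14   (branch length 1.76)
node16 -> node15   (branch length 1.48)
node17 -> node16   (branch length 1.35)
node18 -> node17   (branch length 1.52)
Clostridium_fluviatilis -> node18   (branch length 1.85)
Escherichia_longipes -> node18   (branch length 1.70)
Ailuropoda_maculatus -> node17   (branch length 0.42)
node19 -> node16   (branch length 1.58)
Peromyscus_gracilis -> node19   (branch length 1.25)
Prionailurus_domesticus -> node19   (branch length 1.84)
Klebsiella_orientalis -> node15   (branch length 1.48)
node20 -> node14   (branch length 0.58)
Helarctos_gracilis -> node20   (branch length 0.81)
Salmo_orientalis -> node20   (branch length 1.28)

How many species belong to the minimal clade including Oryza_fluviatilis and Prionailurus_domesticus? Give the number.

14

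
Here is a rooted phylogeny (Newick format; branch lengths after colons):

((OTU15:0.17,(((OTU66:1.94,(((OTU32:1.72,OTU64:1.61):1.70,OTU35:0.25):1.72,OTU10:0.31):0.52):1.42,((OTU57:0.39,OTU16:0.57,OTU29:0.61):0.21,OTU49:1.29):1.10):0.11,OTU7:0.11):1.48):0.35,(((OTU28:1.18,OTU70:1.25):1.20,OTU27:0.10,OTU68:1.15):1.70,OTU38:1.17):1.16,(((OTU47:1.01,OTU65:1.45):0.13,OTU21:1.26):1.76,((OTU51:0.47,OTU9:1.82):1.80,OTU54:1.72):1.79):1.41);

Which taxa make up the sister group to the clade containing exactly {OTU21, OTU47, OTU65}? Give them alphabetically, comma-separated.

OTU51, OTU54, OTU9

The clade containing exactly {OTU21, OTU47, OTU65} attaches to the tree at the node subtending (((OTU47,OTU65),OTU21),((OTU51,OTU9),OTU54)).
The other lineage descending from that same node — the sister group — is ((OTU51,OTU9),OTU54); its 3 tips in alphabetical order are the answer.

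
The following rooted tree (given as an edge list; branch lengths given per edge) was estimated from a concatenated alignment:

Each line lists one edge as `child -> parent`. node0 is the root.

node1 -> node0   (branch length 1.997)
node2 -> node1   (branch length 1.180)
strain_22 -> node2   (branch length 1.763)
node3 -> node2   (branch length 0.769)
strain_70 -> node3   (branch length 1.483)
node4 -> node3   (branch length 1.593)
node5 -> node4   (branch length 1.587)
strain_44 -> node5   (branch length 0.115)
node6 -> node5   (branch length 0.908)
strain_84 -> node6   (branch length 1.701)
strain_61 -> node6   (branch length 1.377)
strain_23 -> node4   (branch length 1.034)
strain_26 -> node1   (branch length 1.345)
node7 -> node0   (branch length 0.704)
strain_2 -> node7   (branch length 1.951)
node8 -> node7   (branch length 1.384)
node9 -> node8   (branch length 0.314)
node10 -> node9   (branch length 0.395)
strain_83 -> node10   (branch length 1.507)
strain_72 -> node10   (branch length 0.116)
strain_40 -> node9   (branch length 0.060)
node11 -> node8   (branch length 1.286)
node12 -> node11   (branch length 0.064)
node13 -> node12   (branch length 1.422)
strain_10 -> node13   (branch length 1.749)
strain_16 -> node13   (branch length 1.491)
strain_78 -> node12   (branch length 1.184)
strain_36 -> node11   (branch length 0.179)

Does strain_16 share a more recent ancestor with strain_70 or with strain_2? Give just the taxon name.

strain_2

The MRCA of strain_16 and strain_2 subtends (strain_2,(((strain_83,strain_72),strain_40),(((strain_10,strain_16),strain_78),strain_36))) (8 taxa).
The MRCA of strain_16 and strain_70 is the root, subtending the entire tree (15 taxa).
The first is nested inside the second, so strain_16 shares a more recent common ancestor with strain_2.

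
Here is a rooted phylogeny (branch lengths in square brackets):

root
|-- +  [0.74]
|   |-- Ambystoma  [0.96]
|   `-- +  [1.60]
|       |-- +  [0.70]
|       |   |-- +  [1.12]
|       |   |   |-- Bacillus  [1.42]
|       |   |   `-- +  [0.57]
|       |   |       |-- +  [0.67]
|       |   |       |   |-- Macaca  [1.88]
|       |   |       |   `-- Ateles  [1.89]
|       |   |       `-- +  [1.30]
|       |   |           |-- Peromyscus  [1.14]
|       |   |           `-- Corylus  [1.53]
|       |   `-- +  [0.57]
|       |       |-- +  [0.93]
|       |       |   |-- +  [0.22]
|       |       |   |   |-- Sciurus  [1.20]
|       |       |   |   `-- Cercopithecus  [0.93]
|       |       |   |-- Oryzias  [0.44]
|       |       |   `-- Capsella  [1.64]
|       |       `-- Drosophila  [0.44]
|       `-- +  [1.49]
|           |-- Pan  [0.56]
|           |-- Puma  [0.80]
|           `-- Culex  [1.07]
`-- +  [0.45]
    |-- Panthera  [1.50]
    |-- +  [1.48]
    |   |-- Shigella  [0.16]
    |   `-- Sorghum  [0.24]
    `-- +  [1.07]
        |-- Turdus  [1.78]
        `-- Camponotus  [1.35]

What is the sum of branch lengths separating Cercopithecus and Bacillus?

5.19

The path runs Cercopithecus → … → MRCA → … → Bacillus; the MRCA is the node subtending ((Bacillus,((Macaca,Ateles),(Peromyscus,Corylus))),(((Sciurus,Cercopithecus),Oryzias,Capsella),Drosophila)).
Branch lengths along that path: 0.93 + 0.22 + 0.93 + 0.57 + 1.12 + 1.42 = 5.19.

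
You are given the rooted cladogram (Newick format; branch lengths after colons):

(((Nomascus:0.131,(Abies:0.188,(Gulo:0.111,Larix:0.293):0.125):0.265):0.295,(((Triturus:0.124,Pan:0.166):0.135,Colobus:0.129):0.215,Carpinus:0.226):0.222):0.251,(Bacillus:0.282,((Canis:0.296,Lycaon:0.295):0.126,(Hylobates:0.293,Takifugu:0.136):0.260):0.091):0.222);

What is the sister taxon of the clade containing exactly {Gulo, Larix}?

The clade containing exactly {Gulo, Larix} attaches to the tree at the node subtending (Abies,(Gulo,Larix)).
The other lineage descending from that same node — the sister group — is the single tip Abies.

Abies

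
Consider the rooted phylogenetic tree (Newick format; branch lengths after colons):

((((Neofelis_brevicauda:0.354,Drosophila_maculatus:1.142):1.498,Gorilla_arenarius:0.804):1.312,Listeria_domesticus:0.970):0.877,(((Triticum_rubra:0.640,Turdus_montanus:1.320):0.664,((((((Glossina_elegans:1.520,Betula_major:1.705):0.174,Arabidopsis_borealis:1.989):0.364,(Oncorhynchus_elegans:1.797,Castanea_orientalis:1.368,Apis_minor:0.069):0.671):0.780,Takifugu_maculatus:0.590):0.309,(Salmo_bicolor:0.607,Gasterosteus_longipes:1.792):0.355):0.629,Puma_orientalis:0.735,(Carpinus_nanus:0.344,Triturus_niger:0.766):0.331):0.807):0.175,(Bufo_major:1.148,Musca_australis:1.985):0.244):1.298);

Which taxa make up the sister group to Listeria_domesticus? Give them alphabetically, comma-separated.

Drosophila_maculatus, Gorilla_arenarius, Neofelis_brevicauda

Listeria_domesticus attaches to the tree at the node subtending (((Neofelis_brevicauda,Drosophila_maculatus),Gorilla_arenarius),Listeria_domesticus).
The other lineage descending from that same node — the sister group — is ((Neofelis_brevicauda,Drosophila_maculatus),Gorilla_arenarius); its 3 tips in alphabetical order are the answer.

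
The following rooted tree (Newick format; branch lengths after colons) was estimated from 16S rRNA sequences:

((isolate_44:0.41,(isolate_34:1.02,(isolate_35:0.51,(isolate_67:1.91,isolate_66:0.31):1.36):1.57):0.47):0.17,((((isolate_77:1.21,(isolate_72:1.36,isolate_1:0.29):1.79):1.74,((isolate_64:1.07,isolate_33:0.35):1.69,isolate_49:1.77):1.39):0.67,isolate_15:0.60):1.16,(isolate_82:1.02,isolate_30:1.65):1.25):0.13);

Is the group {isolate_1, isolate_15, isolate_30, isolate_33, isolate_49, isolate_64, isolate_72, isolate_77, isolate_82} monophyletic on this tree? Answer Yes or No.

The most recent common ancestor of these taxa subtends ((((isolate_77,(isolate_72,isolate_1)),((isolate_64,isolate_33),isolate_49)),isolate_15),(isolate_82,isolate_30)).
That clade has exactly 9 tips — every listed taxon and nothing else — so the group is monophyletic.

Yes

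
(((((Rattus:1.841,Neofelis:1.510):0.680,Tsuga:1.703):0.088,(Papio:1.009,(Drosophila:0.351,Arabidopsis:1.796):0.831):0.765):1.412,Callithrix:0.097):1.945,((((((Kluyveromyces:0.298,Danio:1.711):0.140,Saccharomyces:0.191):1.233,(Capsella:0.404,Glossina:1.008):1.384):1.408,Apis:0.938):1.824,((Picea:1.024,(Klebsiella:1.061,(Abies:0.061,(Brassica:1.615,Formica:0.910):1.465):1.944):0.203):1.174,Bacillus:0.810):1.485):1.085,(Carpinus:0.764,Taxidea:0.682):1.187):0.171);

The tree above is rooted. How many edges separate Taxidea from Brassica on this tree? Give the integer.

The MRCA of Taxidea and Brassica is the node subtending ((((((Kluyveromyces,Danio),Saccharomyces),(Capsella,Glossina)),Apis),((Picea,(Klebsiella,(Abies,(Brassica,Formica)))),Bacillus)),(Carpinus,Taxidea)).
From Taxidea up to that node: 2 branches. From Brassica up to the same node: 7 branches. Total: 2 + 7 = 9.

9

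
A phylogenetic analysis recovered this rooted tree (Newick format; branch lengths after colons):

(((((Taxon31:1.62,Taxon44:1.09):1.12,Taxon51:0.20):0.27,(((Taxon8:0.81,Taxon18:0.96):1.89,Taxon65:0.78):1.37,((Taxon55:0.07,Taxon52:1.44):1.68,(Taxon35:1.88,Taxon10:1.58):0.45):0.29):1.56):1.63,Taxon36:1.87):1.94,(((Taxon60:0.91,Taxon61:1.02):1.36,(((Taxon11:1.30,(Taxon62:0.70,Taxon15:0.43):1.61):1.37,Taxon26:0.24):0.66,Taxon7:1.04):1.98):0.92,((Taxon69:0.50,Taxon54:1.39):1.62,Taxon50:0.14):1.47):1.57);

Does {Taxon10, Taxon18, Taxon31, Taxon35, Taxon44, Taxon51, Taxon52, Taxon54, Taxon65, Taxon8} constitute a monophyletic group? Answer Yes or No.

The MRCA of the listed taxa is the root, so the smallest clade containing them is the whole tree.
That clade also contains Taxon11, Taxon15, Taxon26, Taxon36, Taxon50, Taxon55, Taxon60, Taxon61, Taxon62, Taxon69, Taxon7, which are not in the proposed group, so the group is not monophyletic.

No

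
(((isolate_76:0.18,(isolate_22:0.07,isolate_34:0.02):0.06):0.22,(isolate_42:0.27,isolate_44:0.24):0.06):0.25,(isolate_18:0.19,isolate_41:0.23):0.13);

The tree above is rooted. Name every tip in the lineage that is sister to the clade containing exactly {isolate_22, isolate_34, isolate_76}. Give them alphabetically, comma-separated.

The clade containing exactly {isolate_22, isolate_34, isolate_76} attaches to the tree at the node subtending ((isolate_76,(isolate_22,isolate_34)),(isolate_42,isolate_44)).
The other lineage descending from that same node — the sister group — is (isolate_42,isolate_44); its 2 tips in alphabetical order are the answer.

isolate_42, isolate_44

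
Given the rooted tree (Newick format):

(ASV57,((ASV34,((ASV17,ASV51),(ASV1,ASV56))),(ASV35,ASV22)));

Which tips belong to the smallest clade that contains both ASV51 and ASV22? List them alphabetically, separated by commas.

ASV1, ASV17, ASV22, ASV34, ASV35, ASV51, ASV56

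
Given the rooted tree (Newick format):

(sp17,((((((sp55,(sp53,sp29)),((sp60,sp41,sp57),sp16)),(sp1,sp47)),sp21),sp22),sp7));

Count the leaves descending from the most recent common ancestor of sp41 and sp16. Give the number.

The MRCA of sp41 and sp16 is the node subtending ((sp60,sp41,sp57),sp16).
That clade contains 4 terminal taxa: sp16, sp41, sp57, sp60.

4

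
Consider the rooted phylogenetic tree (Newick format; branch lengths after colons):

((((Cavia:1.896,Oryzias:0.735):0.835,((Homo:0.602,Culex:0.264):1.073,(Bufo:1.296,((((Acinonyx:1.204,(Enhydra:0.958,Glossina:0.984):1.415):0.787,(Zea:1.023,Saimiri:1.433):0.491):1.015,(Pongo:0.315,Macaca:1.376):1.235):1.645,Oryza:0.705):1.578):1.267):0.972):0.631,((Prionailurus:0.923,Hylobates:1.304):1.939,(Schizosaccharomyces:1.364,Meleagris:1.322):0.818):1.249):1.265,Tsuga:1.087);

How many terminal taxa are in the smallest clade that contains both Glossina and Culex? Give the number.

The MRCA of Glossina and Culex is the node subtending ((Homo,Culex),(Bufo,((((Acinonyx,(Enhydra,Glossina)),(Zea,Saimiri)),(Pongo,Macaca)),Oryza))).
That clade contains 11 terminal taxa: Acinonyx, Bufo, Culex, Enhydra, Glossina, Homo, Macaca, Oryza, Pongo, Saimiri, Zea.

11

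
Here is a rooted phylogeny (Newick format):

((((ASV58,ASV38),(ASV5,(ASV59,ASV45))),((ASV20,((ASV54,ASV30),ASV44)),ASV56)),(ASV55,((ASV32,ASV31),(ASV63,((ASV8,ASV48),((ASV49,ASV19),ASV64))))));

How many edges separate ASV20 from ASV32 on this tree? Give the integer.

8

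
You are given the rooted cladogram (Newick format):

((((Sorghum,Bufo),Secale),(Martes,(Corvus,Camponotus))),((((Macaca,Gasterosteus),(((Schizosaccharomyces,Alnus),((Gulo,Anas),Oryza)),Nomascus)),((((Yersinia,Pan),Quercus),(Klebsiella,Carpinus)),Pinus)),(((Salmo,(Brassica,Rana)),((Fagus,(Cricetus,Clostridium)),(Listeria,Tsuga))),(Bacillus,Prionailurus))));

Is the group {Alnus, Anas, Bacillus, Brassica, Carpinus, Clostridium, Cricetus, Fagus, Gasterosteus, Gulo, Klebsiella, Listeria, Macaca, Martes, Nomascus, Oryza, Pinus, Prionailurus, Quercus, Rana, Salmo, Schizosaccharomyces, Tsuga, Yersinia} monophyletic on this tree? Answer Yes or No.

No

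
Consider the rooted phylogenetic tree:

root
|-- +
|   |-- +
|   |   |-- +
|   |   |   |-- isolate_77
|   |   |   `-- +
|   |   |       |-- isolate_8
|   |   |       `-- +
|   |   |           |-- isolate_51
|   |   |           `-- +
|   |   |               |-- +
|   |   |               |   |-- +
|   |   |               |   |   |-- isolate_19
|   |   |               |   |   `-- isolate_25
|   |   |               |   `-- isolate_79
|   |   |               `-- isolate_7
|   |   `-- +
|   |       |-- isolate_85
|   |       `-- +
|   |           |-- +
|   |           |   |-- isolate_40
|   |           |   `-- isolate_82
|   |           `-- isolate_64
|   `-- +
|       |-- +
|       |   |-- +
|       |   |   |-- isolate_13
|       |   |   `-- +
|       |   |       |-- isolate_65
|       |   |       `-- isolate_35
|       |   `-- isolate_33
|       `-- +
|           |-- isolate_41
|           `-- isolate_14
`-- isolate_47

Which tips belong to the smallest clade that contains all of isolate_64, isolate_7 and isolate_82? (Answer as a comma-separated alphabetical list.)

isolate_19, isolate_25, isolate_40, isolate_51, isolate_64, isolate_7, isolate_77, isolate_79, isolate_8, isolate_82, isolate_85

Tracing isolate_64: it sits inside ((isolate_40,isolate_82),isolate_64).
Tracing isolate_7: it sits inside (((isolate_19,isolate_25),isolate_79),isolate_7).
Tracing isolate_82: it sits inside (isolate_40,isolate_82).
The smallest clade enclosing all 3 is ((isolate_77,(isolate_8,(isolate_51,(((isolate_19,isolate_25),isolate_79),isolate_7)))),(isolate_85,((isolate_40,isolate_82),isolate_64))); the answer is its 11 terminal taxa in alphabetical order.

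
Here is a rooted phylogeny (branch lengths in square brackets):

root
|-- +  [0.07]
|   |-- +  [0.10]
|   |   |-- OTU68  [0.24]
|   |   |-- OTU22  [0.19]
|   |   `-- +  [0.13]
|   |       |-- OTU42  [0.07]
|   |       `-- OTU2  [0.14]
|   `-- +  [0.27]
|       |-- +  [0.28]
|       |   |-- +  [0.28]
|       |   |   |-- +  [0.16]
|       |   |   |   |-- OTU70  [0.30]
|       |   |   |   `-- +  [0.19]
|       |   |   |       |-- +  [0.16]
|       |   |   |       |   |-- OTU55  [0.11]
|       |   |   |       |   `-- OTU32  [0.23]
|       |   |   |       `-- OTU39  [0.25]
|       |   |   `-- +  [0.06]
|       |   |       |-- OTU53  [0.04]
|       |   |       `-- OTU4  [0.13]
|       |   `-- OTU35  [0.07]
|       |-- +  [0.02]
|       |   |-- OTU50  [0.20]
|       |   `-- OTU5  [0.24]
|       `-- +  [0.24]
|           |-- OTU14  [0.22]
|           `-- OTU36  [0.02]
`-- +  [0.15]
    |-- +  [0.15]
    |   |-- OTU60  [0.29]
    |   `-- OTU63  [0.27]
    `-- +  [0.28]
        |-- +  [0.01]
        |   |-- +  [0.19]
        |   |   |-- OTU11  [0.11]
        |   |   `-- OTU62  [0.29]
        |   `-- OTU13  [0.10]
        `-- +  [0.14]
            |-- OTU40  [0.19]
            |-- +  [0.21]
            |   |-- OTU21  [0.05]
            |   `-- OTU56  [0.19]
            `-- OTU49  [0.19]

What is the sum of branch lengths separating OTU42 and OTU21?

The path runs OTU42 → … → MRCA → … → OTU21; the MRCA is the root of the tree.
Branch lengths along that path: 0.07 + 0.13 + 0.10 + 0.07 + 0.15 + 0.28 + 0.14 + 0.21 + 0.05 = 1.20.

1.20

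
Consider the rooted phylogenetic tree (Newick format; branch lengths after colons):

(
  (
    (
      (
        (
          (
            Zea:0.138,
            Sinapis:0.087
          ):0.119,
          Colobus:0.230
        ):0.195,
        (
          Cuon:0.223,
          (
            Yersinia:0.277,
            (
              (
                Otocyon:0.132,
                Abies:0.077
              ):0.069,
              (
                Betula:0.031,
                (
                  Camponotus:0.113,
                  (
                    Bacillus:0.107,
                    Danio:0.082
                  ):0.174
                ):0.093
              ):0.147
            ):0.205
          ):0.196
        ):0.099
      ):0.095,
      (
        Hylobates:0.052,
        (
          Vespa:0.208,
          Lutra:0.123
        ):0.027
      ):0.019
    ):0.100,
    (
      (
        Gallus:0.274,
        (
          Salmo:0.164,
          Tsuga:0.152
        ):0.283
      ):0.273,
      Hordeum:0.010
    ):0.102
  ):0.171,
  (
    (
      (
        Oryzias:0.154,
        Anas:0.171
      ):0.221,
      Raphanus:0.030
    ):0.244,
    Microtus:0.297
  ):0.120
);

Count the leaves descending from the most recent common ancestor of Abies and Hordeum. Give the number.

18

The MRCA of Abies and Hordeum is the node subtending (((((Zea,Sinapis),Colobus),(Cuon,(Yersinia,((Otocyon,Abies),(Betula,(Camponotus,(Bacillus,Danio))))))),(Hylobates,(Vespa,Lutra))),((Gallus,(Salmo,Tsuga)),Hordeum)).
That clade contains 18 terminal taxa: Abies, Bacillus, Betula, Camponotus, Colobus, Cuon, Danio, Gallus, Hordeum, Hylobates, Lutra, Otocyon, Salmo, Sinapis, Tsuga, Vespa, Yersinia, Zea.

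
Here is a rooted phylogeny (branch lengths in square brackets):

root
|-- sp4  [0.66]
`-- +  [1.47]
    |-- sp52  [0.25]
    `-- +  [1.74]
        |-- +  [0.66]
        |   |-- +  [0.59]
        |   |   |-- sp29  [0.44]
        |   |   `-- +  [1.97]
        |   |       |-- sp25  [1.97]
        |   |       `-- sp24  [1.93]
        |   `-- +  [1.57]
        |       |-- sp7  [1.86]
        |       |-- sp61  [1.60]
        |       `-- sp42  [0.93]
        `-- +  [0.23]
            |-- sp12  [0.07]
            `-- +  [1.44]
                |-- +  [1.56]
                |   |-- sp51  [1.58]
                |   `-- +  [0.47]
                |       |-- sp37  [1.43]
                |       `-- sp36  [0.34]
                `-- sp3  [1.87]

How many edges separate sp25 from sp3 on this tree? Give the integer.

7

The MRCA of sp25 and sp3 is the node subtending (((sp29,(sp25,sp24)),(sp7,sp61,sp42)),(sp12,((sp51,(sp37,sp36)),sp3))).
From sp25 up to that node: 4 branches. From sp3 up to the same node: 3 branches. Total: 4 + 3 = 7.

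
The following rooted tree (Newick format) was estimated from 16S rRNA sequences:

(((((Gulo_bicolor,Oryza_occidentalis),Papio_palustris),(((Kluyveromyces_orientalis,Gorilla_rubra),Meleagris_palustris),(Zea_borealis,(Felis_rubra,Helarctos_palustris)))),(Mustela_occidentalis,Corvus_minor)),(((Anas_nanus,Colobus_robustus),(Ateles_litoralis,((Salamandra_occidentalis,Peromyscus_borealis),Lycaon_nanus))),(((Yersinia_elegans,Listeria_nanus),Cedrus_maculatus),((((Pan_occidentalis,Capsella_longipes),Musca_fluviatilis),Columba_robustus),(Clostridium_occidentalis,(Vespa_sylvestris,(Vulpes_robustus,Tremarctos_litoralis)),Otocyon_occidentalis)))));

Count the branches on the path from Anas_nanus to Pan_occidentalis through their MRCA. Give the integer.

The MRCA of Anas_nanus and Pan_occidentalis is the node subtending (((Anas_nanus,Colobus_robustus),(Ateles_litoralis,((Salamandra_occidentalis,Peromyscus_borealis),Lycaon_nanus))),(((Yersinia_elegans,Listeria_nanus),Cedrus_maculatus),((((Pan_occidentalis,Capsella_longipes),Musca_fluviatilis),Columba_robustus),(Clostridium_occidentalis,(Vespa_sylvestris,(Vulpes_robustus,Tremarctos_litoralis)),Otocyon_occidentalis)))).
From Anas_nanus up to that node: 3 branches. From Pan_occidentalis up to the same node: 6 branches. Total: 3 + 6 = 9.

9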